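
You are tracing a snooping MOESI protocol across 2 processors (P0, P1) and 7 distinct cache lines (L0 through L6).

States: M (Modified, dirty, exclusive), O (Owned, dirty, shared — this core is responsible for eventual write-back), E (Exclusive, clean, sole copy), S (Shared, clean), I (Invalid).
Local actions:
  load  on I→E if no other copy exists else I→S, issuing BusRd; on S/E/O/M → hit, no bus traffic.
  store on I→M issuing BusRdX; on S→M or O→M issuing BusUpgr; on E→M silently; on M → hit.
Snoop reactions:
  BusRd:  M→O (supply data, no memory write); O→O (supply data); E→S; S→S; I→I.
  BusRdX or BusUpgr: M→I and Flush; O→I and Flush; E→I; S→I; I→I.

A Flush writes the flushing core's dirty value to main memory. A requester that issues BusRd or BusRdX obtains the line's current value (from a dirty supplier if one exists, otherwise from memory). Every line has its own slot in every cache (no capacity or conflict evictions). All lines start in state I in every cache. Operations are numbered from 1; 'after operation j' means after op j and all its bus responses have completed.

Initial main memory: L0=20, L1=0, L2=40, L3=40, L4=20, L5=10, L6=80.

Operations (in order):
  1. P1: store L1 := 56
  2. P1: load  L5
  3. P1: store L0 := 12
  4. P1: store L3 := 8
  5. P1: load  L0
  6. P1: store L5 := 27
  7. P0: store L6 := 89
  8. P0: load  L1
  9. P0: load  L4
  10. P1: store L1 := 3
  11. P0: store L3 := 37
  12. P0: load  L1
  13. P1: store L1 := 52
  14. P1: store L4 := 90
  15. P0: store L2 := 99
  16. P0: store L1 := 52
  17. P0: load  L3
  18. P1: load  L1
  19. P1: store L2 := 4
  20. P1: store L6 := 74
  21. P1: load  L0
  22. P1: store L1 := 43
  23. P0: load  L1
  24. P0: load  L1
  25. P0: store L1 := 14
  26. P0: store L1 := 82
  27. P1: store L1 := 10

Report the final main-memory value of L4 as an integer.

memory[L4] = 20

step 1: P1: store L1 := 56  ⟶  IM  (L1)  txn=BusRdX  M[L1]=0
step 2: P1: load  L5  ⟶  IE  (L5)  txn=BusRd  M[L5]=10
step 3: P1: store L0 := 12  ⟶  IM  (L0)  txn=BusRdX  M[L0]=20
step 4: P1: store L3 := 8  ⟶  IM  (L3)  txn=BusRdX  M[L3]=40
step 5: P1: load  L0  ⟶  IM  (L0)  txn=∅  M[L0]=20
step 6: P1: store L5 := 27  ⟶  IM  (L5)  txn=∅  M[L5]=10
step 7: P0: store L6 := 89  ⟶  MI  (L6)  txn=BusRdX  M[L6]=80
step 8: P0: load  L1  ⟶  SO  (L1)  txn=BusRd  M[L1]=0
step 9: P0: load  L4  ⟶  EI  (L4)  txn=BusRd  M[L4]=20
step 10: P1: store L1 := 3  ⟶  IM  (L1)  txn=BusUpgr  M[L1]=0
step 11: P0: store L3 := 37  ⟶  MI  (L3)  txn=BusRdX+Flush  M[L3]=8
step 12: P0: load  L1  ⟶  SO  (L1)  txn=BusRd  M[L1]=0
step 13: P1: store L1 := 52  ⟶  IM  (L1)  txn=BusUpgr  M[L1]=0
step 14: P1: store L4 := 90  ⟶  IM  (L4)  txn=BusRdX  M[L4]=20
step 15: P0: store L2 := 99  ⟶  MI  (L2)  txn=BusRdX  M[L2]=40
step 16: P0: store L1 := 52  ⟶  MI  (L1)  txn=BusRdX+Flush  M[L1]=52
step 17: P0: load  L3  ⟶  MI  (L3)  txn=∅  M[L3]=8
step 18: P1: load  L1  ⟶  OS  (L1)  txn=BusRd  M[L1]=52
step 19: P1: store L2 := 4  ⟶  IM  (L2)  txn=BusRdX+Flush  M[L2]=99
step 20: P1: store L6 := 74  ⟶  IM  (L6)  txn=BusRdX+Flush  M[L6]=89
step 21: P1: load  L0  ⟶  IM  (L0)  txn=∅  M[L0]=20
step 22: P1: store L1 := 43  ⟶  IM  (L1)  txn=BusUpgr+Flush  M[L1]=52
step 23: P0: load  L1  ⟶  SO  (L1)  txn=BusRd  M[L1]=52
step 24: P0: load  L1  ⟶  SO  (L1)  txn=∅  M[L1]=52
step 25: P0: store L1 := 14  ⟶  MI  (L1)  txn=BusUpgr+Flush  M[L1]=43
step 26: P0: store L1 := 82  ⟶  MI  (L1)  txn=∅  M[L1]=43
step 27: P1: store L1 := 10  ⟶  IM  (L1)  txn=BusRdX+Flush  M[L1]=82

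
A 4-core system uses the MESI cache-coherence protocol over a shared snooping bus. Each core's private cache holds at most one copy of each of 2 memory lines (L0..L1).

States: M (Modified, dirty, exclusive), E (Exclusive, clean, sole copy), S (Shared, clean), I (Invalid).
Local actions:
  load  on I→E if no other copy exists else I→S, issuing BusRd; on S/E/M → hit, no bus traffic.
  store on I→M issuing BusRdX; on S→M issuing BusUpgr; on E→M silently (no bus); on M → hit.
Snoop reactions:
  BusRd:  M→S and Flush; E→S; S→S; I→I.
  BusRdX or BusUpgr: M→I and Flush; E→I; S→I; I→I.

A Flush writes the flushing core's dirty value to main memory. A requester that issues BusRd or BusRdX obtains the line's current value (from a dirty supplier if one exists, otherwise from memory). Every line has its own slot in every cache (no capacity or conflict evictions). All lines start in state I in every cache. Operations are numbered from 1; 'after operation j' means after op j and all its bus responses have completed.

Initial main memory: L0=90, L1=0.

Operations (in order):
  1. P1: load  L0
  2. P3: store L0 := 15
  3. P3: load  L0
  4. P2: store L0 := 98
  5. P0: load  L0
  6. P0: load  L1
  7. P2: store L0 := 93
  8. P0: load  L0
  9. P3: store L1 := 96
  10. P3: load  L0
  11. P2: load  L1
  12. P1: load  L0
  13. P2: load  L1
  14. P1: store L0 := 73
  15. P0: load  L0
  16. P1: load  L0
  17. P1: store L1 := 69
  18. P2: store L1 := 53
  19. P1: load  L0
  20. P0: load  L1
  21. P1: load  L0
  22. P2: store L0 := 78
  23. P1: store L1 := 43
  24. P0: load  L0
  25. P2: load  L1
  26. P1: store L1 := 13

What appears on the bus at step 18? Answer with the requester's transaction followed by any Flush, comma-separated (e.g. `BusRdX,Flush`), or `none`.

bus = BusRdX,Flush

1. P1: load  L0  bus=[BusRd]  L0: P0=I P1=E P2=I P3=I  mem[L0]=90
2. P3: store L0 := 15  bus=[BusRdX]  L0: P0=I P1=I P2=I P3=M  mem[L0]=90
3. P3: load  L0  bus=[-]  L0: P0=I P1=I P2=I P3=M  mem[L0]=90
4. P2: store L0 := 98  bus=[BusRdX,Flush]  L0: P0=I P1=I P2=M P3=I  mem[L0]=15
5. P0: load  L0  bus=[BusRd,Flush]  L0: P0=S P1=I P2=S P3=I  mem[L0]=98
6. P0: load  L1  bus=[BusRd]  L1: P0=E P1=I P2=I P3=I  mem[L1]=0
7. P2: store L0 := 93  bus=[BusUpgr]  L0: P0=I P1=I P2=M P3=I  mem[L0]=98
8. P0: load  L0  bus=[BusRd,Flush]  L0: P0=S P1=I P2=S P3=I  mem[L0]=93
9. P3: store L1 := 96  bus=[BusRdX]  L1: P0=I P1=I P2=I P3=M  mem[L1]=0
10. P3: load  L0  bus=[BusRd]  L0: P0=S P1=I P2=S P3=S  mem[L0]=93
11. P2: load  L1  bus=[BusRd,Flush]  L1: P0=I P1=I P2=S P3=S  mem[L1]=96
12. P1: load  L0  bus=[BusRd]  L0: P0=S P1=S P2=S P3=S  mem[L0]=93
13. P2: load  L1  bus=[-]  L1: P0=I P1=I P2=S P3=S  mem[L1]=96
14. P1: store L0 := 73  bus=[BusUpgr]  L0: P0=I P1=M P2=I P3=I  mem[L0]=93
15. P0: load  L0  bus=[BusRd,Flush]  L0: P0=S P1=S P2=I P3=I  mem[L0]=73
16. P1: load  L0  bus=[-]  L0: P0=S P1=S P2=I P3=I  mem[L0]=73
17. P1: store L1 := 69  bus=[BusRdX]  L1: P0=I P1=M P2=I P3=I  mem[L1]=96
18. P2: store L1 := 53  bus=[BusRdX,Flush]  L1: P0=I P1=I P2=M P3=I  mem[L1]=69
19. P1: load  L0  bus=[-]  L0: P0=S P1=S P2=I P3=I  mem[L0]=73
20. P0: load  L1  bus=[BusRd,Flush]  L1: P0=S P1=I P2=S P3=I  mem[L1]=53
21. P1: load  L0  bus=[-]  L0: P0=S P1=S P2=I P3=I  mem[L0]=73
22. P2: store L0 := 78  bus=[BusRdX]  L0: P0=I P1=I P2=M P3=I  mem[L0]=73
23. P1: store L1 := 43  bus=[BusRdX]  L1: P0=I P1=M P2=I P3=I  mem[L1]=53
24. P0: load  L0  bus=[BusRd,Flush]  L0: P0=S P1=I P2=S P3=I  mem[L0]=78
25. P2: load  L1  bus=[BusRd,Flush]  L1: P0=I P1=S P2=S P3=I  mem[L1]=43
26. P1: store L1 := 13  bus=[BusUpgr]  L1: P0=I P1=M P2=I P3=I  mem[L1]=43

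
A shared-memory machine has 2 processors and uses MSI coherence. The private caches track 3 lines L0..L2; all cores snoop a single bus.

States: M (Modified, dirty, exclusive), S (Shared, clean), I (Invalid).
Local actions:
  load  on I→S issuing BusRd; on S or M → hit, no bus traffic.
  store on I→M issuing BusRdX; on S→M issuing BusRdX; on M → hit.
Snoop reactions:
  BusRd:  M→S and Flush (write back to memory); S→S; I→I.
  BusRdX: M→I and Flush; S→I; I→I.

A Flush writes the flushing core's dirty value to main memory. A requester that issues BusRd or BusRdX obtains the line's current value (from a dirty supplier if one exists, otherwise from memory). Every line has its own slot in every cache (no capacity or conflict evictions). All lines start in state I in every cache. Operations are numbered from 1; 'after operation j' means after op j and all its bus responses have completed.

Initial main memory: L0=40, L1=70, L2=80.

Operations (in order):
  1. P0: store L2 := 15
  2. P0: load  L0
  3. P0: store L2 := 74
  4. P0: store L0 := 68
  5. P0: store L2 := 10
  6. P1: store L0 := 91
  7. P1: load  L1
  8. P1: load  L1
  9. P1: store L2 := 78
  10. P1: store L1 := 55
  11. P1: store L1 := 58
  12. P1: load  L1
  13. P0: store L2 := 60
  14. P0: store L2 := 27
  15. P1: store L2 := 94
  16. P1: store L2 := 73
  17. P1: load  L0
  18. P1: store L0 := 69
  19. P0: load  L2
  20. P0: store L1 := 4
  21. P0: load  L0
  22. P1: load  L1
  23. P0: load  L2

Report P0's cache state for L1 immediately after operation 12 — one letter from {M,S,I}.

step 1: P0: store L2 := 15  ⟶  MI  (L2)  txn=BusRdX  M[L2]=80
step 2: P0: load  L0  ⟶  SI  (L0)  txn=BusRd  M[L0]=40
step 3: P0: store L2 := 74  ⟶  MI  (L2)  txn=∅  M[L2]=80
step 4: P0: store L0 := 68  ⟶  MI  (L0)  txn=BusRdX  M[L0]=40
step 5: P0: store L2 := 10  ⟶  MI  (L2)  txn=∅  M[L2]=80
step 6: P1: store L0 := 91  ⟶  IM  (L0)  txn=BusRdX+Flush  M[L0]=68
step 7: P1: load  L1  ⟶  IS  (L1)  txn=BusRd  M[L1]=70
step 8: P1: load  L1  ⟶  IS  (L1)  txn=∅  M[L1]=70
step 9: P1: store L2 := 78  ⟶  IM  (L2)  txn=BusRdX+Flush  M[L2]=10
step 10: P1: store L1 := 55  ⟶  IM  (L1)  txn=BusRdX  M[L1]=70
step 11: P1: store L1 := 58  ⟶  IM  (L1)  txn=∅  M[L1]=70
step 12: P1: load  L1  ⟶  IM  (L1)  txn=∅  M[L1]=70
step 13: P0: store L2 := 60  ⟶  MI  (L2)  txn=BusRdX+Flush  M[L2]=78
step 14: P0: store L2 := 27  ⟶  MI  (L2)  txn=∅  M[L2]=78
step 15: P1: store L2 := 94  ⟶  IM  (L2)  txn=BusRdX+Flush  M[L2]=27
step 16: P1: store L2 := 73  ⟶  IM  (L2)  txn=∅  M[L2]=27
step 17: P1: load  L0  ⟶  IM  (L0)  txn=∅  M[L0]=68
step 18: P1: store L0 := 69  ⟶  IM  (L0)  txn=∅  M[L0]=68
step 19: P0: load  L2  ⟶  SS  (L2)  txn=BusRd+Flush  M[L2]=73
step 20: P0: store L1 := 4  ⟶  MI  (L1)  txn=BusRdX+Flush  M[L1]=58
step 21: P0: load  L0  ⟶  SS  (L0)  txn=BusRd+Flush  M[L0]=69
step 22: P1: load  L1  ⟶  SS  (L1)  txn=BusRd+Flush  M[L1]=4
step 23: P0: load  L2  ⟶  SS  (L2)  txn=∅  M[L2]=73

state = I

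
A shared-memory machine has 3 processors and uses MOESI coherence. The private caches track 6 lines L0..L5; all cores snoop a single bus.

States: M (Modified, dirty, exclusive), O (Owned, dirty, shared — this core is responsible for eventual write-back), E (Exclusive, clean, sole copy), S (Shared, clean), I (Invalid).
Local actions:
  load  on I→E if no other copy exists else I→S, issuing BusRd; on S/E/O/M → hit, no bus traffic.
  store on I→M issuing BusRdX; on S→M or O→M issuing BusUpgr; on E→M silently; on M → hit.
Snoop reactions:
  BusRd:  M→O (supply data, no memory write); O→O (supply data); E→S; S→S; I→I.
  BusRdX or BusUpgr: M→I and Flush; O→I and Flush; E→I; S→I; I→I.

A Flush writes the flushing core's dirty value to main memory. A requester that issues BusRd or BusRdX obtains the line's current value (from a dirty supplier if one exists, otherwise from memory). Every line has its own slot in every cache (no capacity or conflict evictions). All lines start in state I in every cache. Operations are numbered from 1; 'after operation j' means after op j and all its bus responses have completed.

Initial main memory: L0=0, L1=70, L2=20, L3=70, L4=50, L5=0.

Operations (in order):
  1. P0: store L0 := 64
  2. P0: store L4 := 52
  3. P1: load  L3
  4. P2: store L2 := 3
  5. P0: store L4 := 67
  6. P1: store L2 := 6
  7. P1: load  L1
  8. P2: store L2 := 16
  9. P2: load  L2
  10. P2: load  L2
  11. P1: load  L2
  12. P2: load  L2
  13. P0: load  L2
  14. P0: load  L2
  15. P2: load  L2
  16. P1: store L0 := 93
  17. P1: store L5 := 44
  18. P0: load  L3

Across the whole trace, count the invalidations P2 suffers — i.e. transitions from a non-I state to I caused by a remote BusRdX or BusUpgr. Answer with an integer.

step 1: P0: store L0 := 64  ⟶  MII  (L0)  txn=BusRdX  M[L0]=0
step 2: P0: store L4 := 52  ⟶  MII  (L4)  txn=BusRdX  M[L4]=50
step 3: P1: load  L3  ⟶  IEI  (L3)  txn=BusRd  M[L3]=70
step 4: P2: store L2 := 3  ⟶  IIM  (L2)  txn=BusRdX  M[L2]=20
step 5: P0: store L4 := 67  ⟶  MII  (L4)  txn=∅  M[L4]=50
step 6: P1: store L2 := 6  ⟶  IMI  (L2)  txn=BusRdX+Flush  M[L2]=3
step 7: P1: load  L1  ⟶  IEI  (L1)  txn=BusRd  M[L1]=70
step 8: P2: store L2 := 16  ⟶  IIM  (L2)  txn=BusRdX+Flush  M[L2]=6
step 9: P2: load  L2  ⟶  IIM  (L2)  txn=∅  M[L2]=6
step 10: P2: load  L2  ⟶  IIM  (L2)  txn=∅  M[L2]=6
step 11: P1: load  L2  ⟶  ISO  (L2)  txn=BusRd  M[L2]=6
step 12: P2: load  L2  ⟶  ISO  (L2)  txn=∅  M[L2]=6
step 13: P0: load  L2  ⟶  SSO  (L2)  txn=BusRd  M[L2]=6
step 14: P0: load  L2  ⟶  SSO  (L2)  txn=∅  M[L2]=6
step 15: P2: load  L2  ⟶  SSO  (L2)  txn=∅  M[L2]=6
step 16: P1: store L0 := 93  ⟶  IMI  (L0)  txn=BusRdX+Flush  M[L0]=64
step 17: P1: store L5 := 44  ⟶  IMI  (L5)  txn=BusRdX  M[L5]=0
step 18: P0: load  L3  ⟶  SSI  (L3)  txn=BusRd  M[L3]=70

invalidations = 1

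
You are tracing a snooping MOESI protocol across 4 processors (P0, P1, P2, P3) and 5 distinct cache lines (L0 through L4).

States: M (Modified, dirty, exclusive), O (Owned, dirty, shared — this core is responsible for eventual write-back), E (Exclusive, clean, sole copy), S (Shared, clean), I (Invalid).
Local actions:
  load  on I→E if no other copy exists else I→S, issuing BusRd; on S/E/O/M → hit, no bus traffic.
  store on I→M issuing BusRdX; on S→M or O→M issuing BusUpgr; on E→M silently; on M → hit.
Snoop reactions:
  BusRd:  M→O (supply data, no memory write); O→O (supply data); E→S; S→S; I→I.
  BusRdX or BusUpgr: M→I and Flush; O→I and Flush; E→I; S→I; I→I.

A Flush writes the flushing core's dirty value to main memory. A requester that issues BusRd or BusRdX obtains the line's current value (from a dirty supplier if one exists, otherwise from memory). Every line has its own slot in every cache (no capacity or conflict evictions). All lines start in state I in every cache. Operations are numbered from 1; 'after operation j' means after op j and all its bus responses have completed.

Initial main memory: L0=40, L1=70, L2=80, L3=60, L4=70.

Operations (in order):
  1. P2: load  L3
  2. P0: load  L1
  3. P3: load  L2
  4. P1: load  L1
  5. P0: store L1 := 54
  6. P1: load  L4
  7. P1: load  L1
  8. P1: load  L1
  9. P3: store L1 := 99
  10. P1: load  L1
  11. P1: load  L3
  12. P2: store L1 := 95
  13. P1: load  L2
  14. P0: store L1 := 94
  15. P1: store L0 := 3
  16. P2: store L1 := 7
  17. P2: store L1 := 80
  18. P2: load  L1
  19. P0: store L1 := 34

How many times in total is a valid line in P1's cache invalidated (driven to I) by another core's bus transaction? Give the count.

invalidations = 3

step 1: P2: load  L3  ⟶  IIEI  (L3)  txn=BusRd  M[L3]=60
step 2: P0: load  L1  ⟶  EIII  (L1)  txn=BusRd  M[L1]=70
step 3: P3: load  L2  ⟶  IIIE  (L2)  txn=BusRd  M[L2]=80
step 4: P1: load  L1  ⟶  SSII  (L1)  txn=BusRd  M[L1]=70
step 5: P0: store L1 := 54  ⟶  MIII  (L1)  txn=BusUpgr  M[L1]=70
step 6: P1: load  L4  ⟶  IEII  (L4)  txn=BusRd  M[L4]=70
step 7: P1: load  L1  ⟶  OSII  (L1)  txn=BusRd  M[L1]=70
step 8: P1: load  L1  ⟶  OSII  (L1)  txn=∅  M[L1]=70
step 9: P3: store L1 := 99  ⟶  IIIM  (L1)  txn=BusRdX+Flush  M[L1]=54
step 10: P1: load  L1  ⟶  ISIO  (L1)  txn=BusRd  M[L1]=54
step 11: P1: load  L3  ⟶  ISSI  (L3)  txn=BusRd  M[L3]=60
step 12: P2: store L1 := 95  ⟶  IIMI  (L1)  txn=BusRdX+Flush  M[L1]=99
step 13: P1: load  L2  ⟶  ISIS  (L2)  txn=BusRd  M[L2]=80
step 14: P0: store L1 := 94  ⟶  MIII  (L1)  txn=BusRdX+Flush  M[L1]=95
step 15: P1: store L0 := 3  ⟶  IMII  (L0)  txn=BusRdX  M[L0]=40
step 16: P2: store L1 := 7  ⟶  IIMI  (L1)  txn=BusRdX+Flush  M[L1]=94
step 17: P2: store L1 := 80  ⟶  IIMI  (L1)  txn=∅  M[L1]=94
step 18: P2: load  L1  ⟶  IIMI  (L1)  txn=∅  M[L1]=94
step 19: P0: store L1 := 34  ⟶  MIII  (L1)  txn=BusRdX+Flush  M[L1]=80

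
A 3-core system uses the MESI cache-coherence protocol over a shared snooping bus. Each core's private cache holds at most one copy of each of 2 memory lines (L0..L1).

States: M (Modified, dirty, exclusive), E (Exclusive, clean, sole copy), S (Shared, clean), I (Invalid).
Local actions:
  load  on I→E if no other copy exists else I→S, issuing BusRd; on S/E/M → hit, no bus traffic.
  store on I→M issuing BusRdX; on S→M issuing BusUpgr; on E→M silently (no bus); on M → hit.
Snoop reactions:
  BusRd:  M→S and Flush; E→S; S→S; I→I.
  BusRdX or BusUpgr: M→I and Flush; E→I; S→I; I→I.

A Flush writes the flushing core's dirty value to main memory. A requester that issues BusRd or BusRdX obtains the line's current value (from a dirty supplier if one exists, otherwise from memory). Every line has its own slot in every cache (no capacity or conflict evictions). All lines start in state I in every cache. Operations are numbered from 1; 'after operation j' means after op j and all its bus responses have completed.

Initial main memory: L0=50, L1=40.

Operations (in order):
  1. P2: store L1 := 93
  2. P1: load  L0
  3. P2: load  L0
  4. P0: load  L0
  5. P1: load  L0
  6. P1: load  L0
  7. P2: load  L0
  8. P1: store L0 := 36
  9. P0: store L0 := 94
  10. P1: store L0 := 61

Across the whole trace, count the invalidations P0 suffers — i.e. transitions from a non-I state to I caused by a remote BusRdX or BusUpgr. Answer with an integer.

invalidations = 2

[1] P2: store L1 := 93 | P0:I, P1:I, P2:M(93) | bus: BusRdX
[2] P1: load  L0 | P0:I, P1:E(50), P2:I | bus: BusRd
[3] P2: load  L0 | P0:I, P1:S(50), P2:S(50) | bus: BusRd
[4] P0: load  L0 | P0:S(50), P1:S(50), P2:S(50) | bus: BusRd
[5] P1: load  L0 | P0:S(50), P1:S(50), P2:S(50) | bus: none
[6] P1: load  L0 | P0:S(50), P1:S(50), P2:S(50) | bus: none
[7] P2: load  L0 | P0:S(50), P1:S(50), P2:S(50) | bus: none
[8] P1: store L0 := 36 | P0:I, P1:M(36), P2:I | bus: BusUpgr
[9] P0: store L0 := 94 | P0:M(94), P1:I, P2:I | bus: BusRdX,Flush
[10] P1: store L0 := 61 | P0:I, P1:M(61), P2:I | bus: BusRdX,Flush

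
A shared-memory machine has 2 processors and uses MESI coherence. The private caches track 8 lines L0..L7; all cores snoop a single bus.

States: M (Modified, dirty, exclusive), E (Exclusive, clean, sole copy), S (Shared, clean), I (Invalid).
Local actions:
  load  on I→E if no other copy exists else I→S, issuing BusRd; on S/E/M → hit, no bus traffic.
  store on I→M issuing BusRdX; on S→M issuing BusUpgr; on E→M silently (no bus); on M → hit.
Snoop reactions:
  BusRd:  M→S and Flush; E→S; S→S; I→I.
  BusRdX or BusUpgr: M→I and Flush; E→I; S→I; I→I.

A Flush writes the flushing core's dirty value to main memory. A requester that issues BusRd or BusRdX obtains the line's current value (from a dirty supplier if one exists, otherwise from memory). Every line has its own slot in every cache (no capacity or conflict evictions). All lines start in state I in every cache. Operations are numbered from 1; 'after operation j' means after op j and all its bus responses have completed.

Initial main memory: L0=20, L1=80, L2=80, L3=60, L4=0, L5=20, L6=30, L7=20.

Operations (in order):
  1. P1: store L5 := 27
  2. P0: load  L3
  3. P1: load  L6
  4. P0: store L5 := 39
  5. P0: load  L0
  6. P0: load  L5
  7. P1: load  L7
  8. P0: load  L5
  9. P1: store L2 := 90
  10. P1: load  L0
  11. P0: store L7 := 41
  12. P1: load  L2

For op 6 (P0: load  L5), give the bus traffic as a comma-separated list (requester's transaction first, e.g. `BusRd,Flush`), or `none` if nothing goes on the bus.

[1] P1: store L5 := 27 | P0:I, P1:M(27) | bus: BusRdX
[2] P0: load  L3 | P0:E(60), P1:I | bus: BusRd
[3] P1: load  L6 | P0:I, P1:E(30) | bus: BusRd
[4] P0: store L5 := 39 | P0:M(39), P1:I | bus: BusRdX,Flush
[5] P0: load  L0 | P0:E(20), P1:I | bus: BusRd
[6] P0: load  L5 | P0:M(39), P1:I | bus: none
[7] P1: load  L7 | P0:I, P1:E(20) | bus: BusRd
[8] P0: load  L5 | P0:M(39), P1:I | bus: none
[9] P1: store L2 := 90 | P0:I, P1:M(90) | bus: BusRdX
[10] P1: load  L0 | P0:S(20), P1:S(20) | bus: BusRd
[11] P0: store L7 := 41 | P0:M(41), P1:I | bus: BusRdX
[12] P1: load  L2 | P0:I, P1:M(90) | bus: none

bus = none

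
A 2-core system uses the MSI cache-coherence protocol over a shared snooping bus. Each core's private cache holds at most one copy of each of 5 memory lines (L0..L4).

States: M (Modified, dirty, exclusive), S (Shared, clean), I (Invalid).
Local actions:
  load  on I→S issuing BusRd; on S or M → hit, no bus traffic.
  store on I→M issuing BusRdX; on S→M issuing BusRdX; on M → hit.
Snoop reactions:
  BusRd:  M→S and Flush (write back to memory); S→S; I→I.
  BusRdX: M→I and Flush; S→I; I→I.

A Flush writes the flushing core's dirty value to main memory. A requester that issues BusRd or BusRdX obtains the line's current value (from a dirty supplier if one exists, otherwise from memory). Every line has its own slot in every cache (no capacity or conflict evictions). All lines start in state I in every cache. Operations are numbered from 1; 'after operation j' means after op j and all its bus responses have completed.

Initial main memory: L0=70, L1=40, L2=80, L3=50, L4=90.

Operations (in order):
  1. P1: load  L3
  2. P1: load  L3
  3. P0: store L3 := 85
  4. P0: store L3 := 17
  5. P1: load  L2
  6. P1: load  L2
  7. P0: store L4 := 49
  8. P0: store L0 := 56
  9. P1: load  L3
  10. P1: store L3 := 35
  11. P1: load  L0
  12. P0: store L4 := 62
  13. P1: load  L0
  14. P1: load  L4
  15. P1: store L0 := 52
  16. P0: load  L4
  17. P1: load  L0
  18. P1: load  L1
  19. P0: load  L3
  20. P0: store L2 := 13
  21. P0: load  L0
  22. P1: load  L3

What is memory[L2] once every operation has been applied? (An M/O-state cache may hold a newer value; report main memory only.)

memory[L2] = 80

  op1 P1: load  L3 → I/S on L3; bus BusRd; mem=50
  op2 P1: load  L3 → I/S on L3; bus (none); mem=50
  op3 P0: store L3 := 85 → M/I on L3; bus BusRdX; mem=50
  op4 P0: store L3 := 17 → M/I on L3; bus (none); mem=50
  op5 P1: load  L2 → I/S on L2; bus BusRd; mem=80
  op6 P1: load  L2 → I/S on L2; bus (none); mem=80
  op7 P0: store L4 := 49 → M/I on L4; bus BusRdX; mem=90
  op8 P0: store L0 := 56 → M/I on L0; bus BusRdX; mem=70
  op9 P1: load  L3 → S/S on L3; bus BusRd Flush; mem=17
  op10 P1: store L3 := 35 → I/M on L3; bus BusRdX; mem=17
  op11 P1: load  L0 → S/S on L0; bus BusRd Flush; mem=56
  op12 P0: store L4 := 62 → M/I on L4; bus (none); mem=90
  op13 P1: load  L0 → S/S on L0; bus (none); mem=56
  op14 P1: load  L4 → S/S on L4; bus BusRd Flush; mem=62
  op15 P1: store L0 := 52 → I/M on L0; bus BusRdX; mem=56
  op16 P0: load  L4 → S/S on L4; bus (none); mem=62
  op17 P1: load  L0 → I/M on L0; bus (none); mem=56
  op18 P1: load  L1 → I/S on L1; bus BusRd; mem=40
  op19 P0: load  L3 → S/S on L3; bus BusRd Flush; mem=35
  op20 P0: store L2 := 13 → M/I on L2; bus BusRdX; mem=80
  op21 P0: load  L0 → S/S on L0; bus BusRd Flush; mem=52
  op22 P1: load  L3 → S/S on L3; bus (none); mem=35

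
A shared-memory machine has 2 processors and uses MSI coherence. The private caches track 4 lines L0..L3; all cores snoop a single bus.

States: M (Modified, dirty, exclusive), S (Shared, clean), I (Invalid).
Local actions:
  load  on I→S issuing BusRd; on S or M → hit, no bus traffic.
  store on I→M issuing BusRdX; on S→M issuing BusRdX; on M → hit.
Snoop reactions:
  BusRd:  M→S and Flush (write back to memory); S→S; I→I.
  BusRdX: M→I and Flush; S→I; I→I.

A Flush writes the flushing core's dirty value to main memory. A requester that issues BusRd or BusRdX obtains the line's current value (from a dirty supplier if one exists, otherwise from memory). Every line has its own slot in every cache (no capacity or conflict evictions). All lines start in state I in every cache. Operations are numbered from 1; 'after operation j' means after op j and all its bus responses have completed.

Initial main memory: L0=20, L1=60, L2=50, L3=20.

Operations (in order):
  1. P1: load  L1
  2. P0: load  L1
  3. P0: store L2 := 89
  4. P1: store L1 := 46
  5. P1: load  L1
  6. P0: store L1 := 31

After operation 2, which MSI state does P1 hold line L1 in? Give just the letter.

1. P1: load  L1  bus=[BusRd]  L1: P0=I P1=S  mem[L1]=60
2. P0: load  L1  bus=[BusRd]  L1: P0=S P1=S  mem[L1]=60
3. P0: store L2 := 89  bus=[BusRdX]  L2: P0=M P1=I  mem[L2]=50
4. P1: store L1 := 46  bus=[BusRdX]  L1: P0=I P1=M  mem[L1]=60
5. P1: load  L1  bus=[-]  L1: P0=I P1=M  mem[L1]=60
6. P0: store L1 := 31  bus=[BusRdX,Flush]  L1: P0=M P1=I  mem[L1]=46

state = S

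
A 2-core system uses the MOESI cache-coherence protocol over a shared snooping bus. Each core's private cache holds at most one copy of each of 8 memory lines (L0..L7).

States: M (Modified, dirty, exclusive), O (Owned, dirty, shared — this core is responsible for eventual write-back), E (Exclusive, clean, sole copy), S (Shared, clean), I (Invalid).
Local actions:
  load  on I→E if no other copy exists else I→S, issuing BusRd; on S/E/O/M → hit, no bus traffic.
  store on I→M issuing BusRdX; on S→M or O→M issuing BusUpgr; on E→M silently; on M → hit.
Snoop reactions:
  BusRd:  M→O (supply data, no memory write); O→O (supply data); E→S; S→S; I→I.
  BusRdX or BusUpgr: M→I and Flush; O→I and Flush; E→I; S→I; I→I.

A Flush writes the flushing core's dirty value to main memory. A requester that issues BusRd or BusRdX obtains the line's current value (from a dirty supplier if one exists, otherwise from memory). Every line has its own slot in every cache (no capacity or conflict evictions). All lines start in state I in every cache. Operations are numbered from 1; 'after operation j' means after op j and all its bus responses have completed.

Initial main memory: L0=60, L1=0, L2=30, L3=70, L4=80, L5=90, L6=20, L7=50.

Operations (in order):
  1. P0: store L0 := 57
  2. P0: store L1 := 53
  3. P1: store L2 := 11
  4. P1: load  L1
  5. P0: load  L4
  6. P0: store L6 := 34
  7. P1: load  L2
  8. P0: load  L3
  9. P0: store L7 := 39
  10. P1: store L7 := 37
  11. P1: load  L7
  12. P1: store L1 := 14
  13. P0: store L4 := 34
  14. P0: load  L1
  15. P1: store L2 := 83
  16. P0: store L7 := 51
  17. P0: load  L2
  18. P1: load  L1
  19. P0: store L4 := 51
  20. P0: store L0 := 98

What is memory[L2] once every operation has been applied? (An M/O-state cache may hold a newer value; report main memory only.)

step 1: P0: store L0 := 57  ⟶  MI  (L0)  txn=BusRdX  M[L0]=60
step 2: P0: store L1 := 53  ⟶  MI  (L1)  txn=BusRdX  M[L1]=0
step 3: P1: store L2 := 11  ⟶  IM  (L2)  txn=BusRdX  M[L2]=30
step 4: P1: load  L1  ⟶  OS  (L1)  txn=BusRd  M[L1]=0
step 5: P0: load  L4  ⟶  EI  (L4)  txn=BusRd  M[L4]=80
step 6: P0: store L6 := 34  ⟶  MI  (L6)  txn=BusRdX  M[L6]=20
step 7: P1: load  L2  ⟶  IM  (L2)  txn=∅  M[L2]=30
step 8: P0: load  L3  ⟶  EI  (L3)  txn=BusRd  M[L3]=70
step 9: P0: store L7 := 39  ⟶  MI  (L7)  txn=BusRdX  M[L7]=50
step 10: P1: store L7 := 37  ⟶  IM  (L7)  txn=BusRdX+Flush  M[L7]=39
step 11: P1: load  L7  ⟶  IM  (L7)  txn=∅  M[L7]=39
step 12: P1: store L1 := 14  ⟶  IM  (L1)  txn=BusUpgr+Flush  M[L1]=53
step 13: P0: store L4 := 34  ⟶  MI  (L4)  txn=∅  M[L4]=80
step 14: P0: load  L1  ⟶  SO  (L1)  txn=BusRd  M[L1]=53
step 15: P1: store L2 := 83  ⟶  IM  (L2)  txn=∅  M[L2]=30
step 16: P0: store L7 := 51  ⟶  MI  (L7)  txn=BusRdX+Flush  M[L7]=37
step 17: P0: load  L2  ⟶  SO  (L2)  txn=BusRd  M[L2]=30
step 18: P1: load  L1  ⟶  SO  (L1)  txn=∅  M[L1]=53
step 19: P0: store L4 := 51  ⟶  MI  (L4)  txn=∅  M[L4]=80
step 20: P0: store L0 := 98  ⟶  MI  (L0)  txn=∅  M[L0]=60

memory[L2] = 30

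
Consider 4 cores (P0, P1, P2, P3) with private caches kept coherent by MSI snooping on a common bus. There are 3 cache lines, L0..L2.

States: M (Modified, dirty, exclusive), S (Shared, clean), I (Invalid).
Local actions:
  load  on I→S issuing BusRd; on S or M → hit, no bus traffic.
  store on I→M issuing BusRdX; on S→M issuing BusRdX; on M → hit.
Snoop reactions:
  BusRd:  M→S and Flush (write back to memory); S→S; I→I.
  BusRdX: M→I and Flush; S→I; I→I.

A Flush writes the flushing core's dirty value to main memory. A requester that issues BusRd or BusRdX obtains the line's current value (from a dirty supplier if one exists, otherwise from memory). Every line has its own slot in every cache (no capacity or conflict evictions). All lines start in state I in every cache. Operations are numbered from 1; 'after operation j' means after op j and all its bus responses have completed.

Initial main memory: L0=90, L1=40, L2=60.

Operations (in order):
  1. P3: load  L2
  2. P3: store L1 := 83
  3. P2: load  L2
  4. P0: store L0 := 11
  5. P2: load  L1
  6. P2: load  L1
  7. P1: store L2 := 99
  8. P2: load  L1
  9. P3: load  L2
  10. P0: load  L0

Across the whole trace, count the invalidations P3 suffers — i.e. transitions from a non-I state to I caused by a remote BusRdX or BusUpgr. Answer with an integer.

  op1 P3: load  L2 → I/I/I/S on L2; bus BusRd; mem=60
  op2 P3: store L1 := 83 → I/I/I/M on L1; bus BusRdX; mem=40
  op3 P2: load  L2 → I/I/S/S on L2; bus BusRd; mem=60
  op4 P0: store L0 := 11 → M/I/I/I on L0; bus BusRdX; mem=90
  op5 P2: load  L1 → I/I/S/S on L1; bus BusRd Flush; mem=83
  op6 P2: load  L1 → I/I/S/S on L1; bus (none); mem=83
  op7 P1: store L2 := 99 → I/M/I/I on L2; bus BusRdX; mem=60
  op8 P2: load  L1 → I/I/S/S on L1; bus (none); mem=83
  op9 P3: load  L2 → I/S/I/S on L2; bus BusRd Flush; mem=99
  op10 P0: load  L0 → M/I/I/I on L0; bus (none); mem=90

invalidations = 1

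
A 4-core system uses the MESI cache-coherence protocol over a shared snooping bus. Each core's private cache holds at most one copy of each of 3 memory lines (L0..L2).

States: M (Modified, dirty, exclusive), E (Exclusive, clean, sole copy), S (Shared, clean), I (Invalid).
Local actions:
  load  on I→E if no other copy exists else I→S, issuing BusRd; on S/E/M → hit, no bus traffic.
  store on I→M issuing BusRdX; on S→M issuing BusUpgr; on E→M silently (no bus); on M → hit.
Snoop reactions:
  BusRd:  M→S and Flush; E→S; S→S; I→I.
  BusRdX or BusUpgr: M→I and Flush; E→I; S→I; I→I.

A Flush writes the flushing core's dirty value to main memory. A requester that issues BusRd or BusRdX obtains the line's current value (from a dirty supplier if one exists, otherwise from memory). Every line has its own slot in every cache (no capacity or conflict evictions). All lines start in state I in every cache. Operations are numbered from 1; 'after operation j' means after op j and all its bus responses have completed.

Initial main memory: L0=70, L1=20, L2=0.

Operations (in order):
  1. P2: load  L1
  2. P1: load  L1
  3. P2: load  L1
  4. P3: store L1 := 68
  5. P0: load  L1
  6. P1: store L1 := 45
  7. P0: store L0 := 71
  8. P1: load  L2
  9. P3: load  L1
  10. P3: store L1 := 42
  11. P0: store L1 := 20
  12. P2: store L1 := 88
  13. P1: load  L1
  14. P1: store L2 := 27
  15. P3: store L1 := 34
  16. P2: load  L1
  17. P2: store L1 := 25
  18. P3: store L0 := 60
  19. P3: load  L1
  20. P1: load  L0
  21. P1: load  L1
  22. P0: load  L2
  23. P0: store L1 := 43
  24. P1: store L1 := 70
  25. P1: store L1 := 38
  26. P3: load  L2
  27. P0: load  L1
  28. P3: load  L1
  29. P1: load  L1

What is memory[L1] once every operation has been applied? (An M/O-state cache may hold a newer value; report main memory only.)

  op1 P2: load  L1 → I/I/E/I on L1; bus BusRd; mem=20
  op2 P1: load  L1 → I/S/S/I on L1; bus BusRd; mem=20
  op3 P2: load  L1 → I/S/S/I on L1; bus (none); mem=20
  op4 P3: store L1 := 68 → I/I/I/M on L1; bus BusRdX; mem=20
  op5 P0: load  L1 → S/I/I/S on L1; bus BusRd Flush; mem=68
  op6 P1: store L1 := 45 → I/M/I/I on L1; bus BusRdX; mem=68
  op7 P0: store L0 := 71 → M/I/I/I on L0; bus BusRdX; mem=70
  op8 P1: load  L2 → I/E/I/I on L2; bus BusRd; mem=0
  op9 P3: load  L1 → I/S/I/S on L1; bus BusRd Flush; mem=45
  op10 P3: store L1 := 42 → I/I/I/M on L1; bus BusUpgr; mem=45
  op11 P0: store L1 := 20 → M/I/I/I on L1; bus BusRdX Flush; mem=42
  op12 P2: store L1 := 88 → I/I/M/I on L1; bus BusRdX Flush; mem=20
  op13 P1: load  L1 → I/S/S/I on L1; bus BusRd Flush; mem=88
  op14 P1: store L2 := 27 → I/M/I/I on L2; bus (none); mem=0
  op15 P3: store L1 := 34 → I/I/I/M on L1; bus BusRdX; mem=88
  op16 P2: load  L1 → I/I/S/S on L1; bus BusRd Flush; mem=34
  op17 P2: store L1 := 25 → I/I/M/I on L1; bus BusUpgr; mem=34
  op18 P3: store L0 := 60 → I/I/I/M on L0; bus BusRdX Flush; mem=71
  op19 P3: load  L1 → I/I/S/S on L1; bus BusRd Flush; mem=25
  op20 P1: load  L0 → I/S/I/S on L0; bus BusRd Flush; mem=60
  op21 P1: load  L1 → I/S/S/S on L1; bus BusRd; mem=25
  op22 P0: load  L2 → S/S/I/I on L2; bus BusRd Flush; mem=27
  op23 P0: store L1 := 43 → M/I/I/I on L1; bus BusRdX; mem=25
  op24 P1: store L1 := 70 → I/M/I/I on L1; bus BusRdX Flush; mem=43
  op25 P1: store L1 := 38 → I/M/I/I on L1; bus (none); mem=43
  op26 P3: load  L2 → S/S/I/S on L2; bus BusRd; mem=27
  op27 P0: load  L1 → S/S/I/I on L1; bus BusRd Flush; mem=38
  op28 P3: load  L1 → S/S/I/S on L1; bus BusRd; mem=38
  op29 P1: load  L1 → S/S/I/S on L1; bus (none); mem=38

memory[L1] = 38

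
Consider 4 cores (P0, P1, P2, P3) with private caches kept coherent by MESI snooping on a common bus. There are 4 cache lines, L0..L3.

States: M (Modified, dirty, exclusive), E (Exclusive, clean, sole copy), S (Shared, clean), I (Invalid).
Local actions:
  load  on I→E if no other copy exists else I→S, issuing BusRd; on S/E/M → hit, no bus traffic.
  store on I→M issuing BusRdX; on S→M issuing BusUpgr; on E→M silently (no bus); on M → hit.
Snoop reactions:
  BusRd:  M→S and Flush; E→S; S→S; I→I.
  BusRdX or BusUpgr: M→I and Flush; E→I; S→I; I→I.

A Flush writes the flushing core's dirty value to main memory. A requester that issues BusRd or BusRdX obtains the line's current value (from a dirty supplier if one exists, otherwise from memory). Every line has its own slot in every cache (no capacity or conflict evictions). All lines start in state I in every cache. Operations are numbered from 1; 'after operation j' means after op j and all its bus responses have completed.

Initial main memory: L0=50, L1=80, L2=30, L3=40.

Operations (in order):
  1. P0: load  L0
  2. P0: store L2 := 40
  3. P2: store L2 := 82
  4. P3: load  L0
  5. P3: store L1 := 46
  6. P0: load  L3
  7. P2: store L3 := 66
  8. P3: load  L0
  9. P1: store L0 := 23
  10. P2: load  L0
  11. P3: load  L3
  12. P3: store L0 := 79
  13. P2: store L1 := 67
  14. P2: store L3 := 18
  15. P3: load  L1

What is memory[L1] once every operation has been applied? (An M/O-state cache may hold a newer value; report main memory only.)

memory[L1] = 67

1. P0: load  L0  bus=[BusRd]  L0: P0=E P1=I P2=I P3=I  mem[L0]=50
2. P0: store L2 := 40  bus=[BusRdX]  L2: P0=M P1=I P2=I P3=I  mem[L2]=30
3. P2: store L2 := 82  bus=[BusRdX,Flush]  L2: P0=I P1=I P2=M P3=I  mem[L2]=40
4. P3: load  L0  bus=[BusRd]  L0: P0=S P1=I P2=I P3=S  mem[L0]=50
5. P3: store L1 := 46  bus=[BusRdX]  L1: P0=I P1=I P2=I P3=M  mem[L1]=80
6. P0: load  L3  bus=[BusRd]  L3: P0=E P1=I P2=I P3=I  mem[L3]=40
7. P2: store L3 := 66  bus=[BusRdX]  L3: P0=I P1=I P2=M P3=I  mem[L3]=40
8. P3: load  L0  bus=[-]  L0: P0=S P1=I P2=I P3=S  mem[L0]=50
9. P1: store L0 := 23  bus=[BusRdX]  L0: P0=I P1=M P2=I P3=I  mem[L0]=50
10. P2: load  L0  bus=[BusRd,Flush]  L0: P0=I P1=S P2=S P3=I  mem[L0]=23
11. P3: load  L3  bus=[BusRd,Flush]  L3: P0=I P1=I P2=S P3=S  mem[L3]=66
12. P3: store L0 := 79  bus=[BusRdX]  L0: P0=I P1=I P2=I P3=M  mem[L0]=23
13. P2: store L1 := 67  bus=[BusRdX,Flush]  L1: P0=I P1=I P2=M P3=I  mem[L1]=46
14. P2: store L3 := 18  bus=[BusUpgr]  L3: P0=I P1=I P2=M P3=I  mem[L3]=66
15. P3: load  L1  bus=[BusRd,Flush]  L1: P0=I P1=I P2=S P3=S  mem[L1]=67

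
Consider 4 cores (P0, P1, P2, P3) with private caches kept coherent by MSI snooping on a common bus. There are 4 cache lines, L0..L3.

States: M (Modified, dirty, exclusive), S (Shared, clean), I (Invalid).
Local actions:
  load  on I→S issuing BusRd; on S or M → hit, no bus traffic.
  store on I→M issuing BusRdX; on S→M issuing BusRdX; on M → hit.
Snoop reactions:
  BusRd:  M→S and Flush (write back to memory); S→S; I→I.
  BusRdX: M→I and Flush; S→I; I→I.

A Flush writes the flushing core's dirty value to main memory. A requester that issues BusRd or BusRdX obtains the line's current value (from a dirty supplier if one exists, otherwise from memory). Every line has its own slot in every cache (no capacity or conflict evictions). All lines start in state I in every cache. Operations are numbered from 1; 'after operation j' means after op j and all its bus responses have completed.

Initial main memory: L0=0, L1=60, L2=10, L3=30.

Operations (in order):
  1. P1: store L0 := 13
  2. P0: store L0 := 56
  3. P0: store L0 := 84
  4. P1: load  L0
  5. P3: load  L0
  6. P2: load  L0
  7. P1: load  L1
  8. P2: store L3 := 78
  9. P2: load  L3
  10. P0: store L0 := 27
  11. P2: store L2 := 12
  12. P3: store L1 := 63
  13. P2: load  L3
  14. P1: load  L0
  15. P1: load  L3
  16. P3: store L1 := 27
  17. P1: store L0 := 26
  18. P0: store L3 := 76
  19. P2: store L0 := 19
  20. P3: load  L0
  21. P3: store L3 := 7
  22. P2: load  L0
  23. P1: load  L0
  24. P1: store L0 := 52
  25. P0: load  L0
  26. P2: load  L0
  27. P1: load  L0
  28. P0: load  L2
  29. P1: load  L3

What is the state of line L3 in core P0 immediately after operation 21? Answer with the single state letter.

  op1 P1: store L0 := 13 → I/M/I/I on L0; bus BusRdX; mem=0
  op2 P0: store L0 := 56 → M/I/I/I on L0; bus BusRdX Flush; mem=13
  op3 P0: store L0 := 84 → M/I/I/I on L0; bus (none); mem=13
  op4 P1: load  L0 → S/S/I/I on L0; bus BusRd Flush; mem=84
  op5 P3: load  L0 → S/S/I/S on L0; bus BusRd; mem=84
  op6 P2: load  L0 → S/S/S/S on L0; bus BusRd; mem=84
  op7 P1: load  L1 → I/S/I/I on L1; bus BusRd; mem=60
  op8 P2: store L3 := 78 → I/I/M/I on L3; bus BusRdX; mem=30
  op9 P2: load  L3 → I/I/M/I on L3; bus (none); mem=30
  op10 P0: store L0 := 27 → M/I/I/I on L0; bus BusRdX; mem=84
  op11 P2: store L2 := 12 → I/I/M/I on L2; bus BusRdX; mem=10
  op12 P3: store L1 := 63 → I/I/I/M on L1; bus BusRdX; mem=60
  op13 P2: load  L3 → I/I/M/I on L3; bus (none); mem=30
  op14 P1: load  L0 → S/S/I/I on L0; bus BusRd Flush; mem=27
  op15 P1: load  L3 → I/S/S/I on L3; bus BusRd Flush; mem=78
  op16 P3: store L1 := 27 → I/I/I/M on L1; bus (none); mem=60
  op17 P1: store L0 := 26 → I/M/I/I on L0; bus BusRdX; mem=27
  op18 P0: store L3 := 76 → M/I/I/I on L3; bus BusRdX; mem=78
  op19 P2: store L0 := 19 → I/I/M/I on L0; bus BusRdX Flush; mem=26
  op20 P3: load  L0 → I/I/S/S on L0; bus BusRd Flush; mem=19
  op21 P3: store L3 := 7 → I/I/I/M on L3; bus BusRdX Flush; mem=76
  op22 P2: load  L0 → I/I/S/S on L0; bus (none); mem=19
  op23 P1: load  L0 → I/S/S/S on L0; bus BusRd; mem=19
  op24 P1: store L0 := 52 → I/M/I/I on L0; bus BusRdX; mem=19
  op25 P0: load  L0 → S/S/I/I on L0; bus BusRd Flush; mem=52
  op26 P2: load  L0 → S/S/S/I on L0; bus BusRd; mem=52
  op27 P1: load  L0 → S/S/S/I on L0; bus (none); mem=52
  op28 P0: load  L2 → S/I/S/I on L2; bus BusRd Flush; mem=12
  op29 P1: load  L3 → I/S/I/S on L3; bus BusRd Flush; mem=7

state = I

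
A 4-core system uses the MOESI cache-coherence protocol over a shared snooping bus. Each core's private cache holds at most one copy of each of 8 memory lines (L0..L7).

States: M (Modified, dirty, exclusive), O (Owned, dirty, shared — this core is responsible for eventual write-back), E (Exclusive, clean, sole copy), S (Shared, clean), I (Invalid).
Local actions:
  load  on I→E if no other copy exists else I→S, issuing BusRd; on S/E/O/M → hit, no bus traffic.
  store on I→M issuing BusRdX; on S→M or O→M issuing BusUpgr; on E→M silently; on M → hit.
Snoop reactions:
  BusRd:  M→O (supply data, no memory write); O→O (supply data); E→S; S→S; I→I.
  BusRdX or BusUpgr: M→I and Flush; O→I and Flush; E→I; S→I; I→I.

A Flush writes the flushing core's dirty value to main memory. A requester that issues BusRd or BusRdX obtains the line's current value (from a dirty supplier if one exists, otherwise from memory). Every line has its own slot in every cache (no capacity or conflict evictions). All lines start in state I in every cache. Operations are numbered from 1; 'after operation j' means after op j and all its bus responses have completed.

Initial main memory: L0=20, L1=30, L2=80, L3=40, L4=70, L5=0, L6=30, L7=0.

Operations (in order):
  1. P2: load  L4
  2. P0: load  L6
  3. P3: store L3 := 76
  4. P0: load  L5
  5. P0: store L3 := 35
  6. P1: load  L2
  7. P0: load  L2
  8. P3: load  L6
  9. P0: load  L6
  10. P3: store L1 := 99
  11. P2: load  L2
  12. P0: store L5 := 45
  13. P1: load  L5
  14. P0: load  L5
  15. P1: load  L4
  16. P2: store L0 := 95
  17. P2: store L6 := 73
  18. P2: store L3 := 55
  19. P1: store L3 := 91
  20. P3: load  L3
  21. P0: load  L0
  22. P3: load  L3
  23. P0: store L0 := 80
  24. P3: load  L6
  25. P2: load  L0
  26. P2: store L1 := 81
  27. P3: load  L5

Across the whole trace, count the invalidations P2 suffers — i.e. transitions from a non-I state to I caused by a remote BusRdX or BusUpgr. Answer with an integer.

1. P2: load  L4  bus=[BusRd]  L4: P0=I P1=I P2=E P3=I  mem[L4]=70
2. P0: load  L6  bus=[BusRd]  L6: P0=E P1=I P2=I P3=I  mem[L6]=30
3. P3: store L3 := 76  bus=[BusRdX]  L3: P0=I P1=I P2=I P3=M  mem[L3]=40
4. P0: load  L5  bus=[BusRd]  L5: P0=E P1=I P2=I P3=I  mem[L5]=0
5. P0: store L3 := 35  bus=[BusRdX,Flush]  L3: P0=M P1=I P2=I P3=I  mem[L3]=76
6. P1: load  L2  bus=[BusRd]  L2: P0=I P1=E P2=I P3=I  mem[L2]=80
7. P0: load  L2  bus=[BusRd]  L2: P0=S P1=S P2=I P3=I  mem[L2]=80
8. P3: load  L6  bus=[BusRd]  L6: P0=S P1=I P2=I P3=S  mem[L6]=30
9. P0: load  L6  bus=[-]  L6: P0=S P1=I P2=I P3=S  mem[L6]=30
10. P3: store L1 := 99  bus=[BusRdX]  L1: P0=I P1=I P2=I P3=M  mem[L1]=30
11. P2: load  L2  bus=[BusRd]  L2: P0=S P1=S P2=S P3=I  mem[L2]=80
12. P0: store L5 := 45  bus=[-]  L5: P0=M P1=I P2=I P3=I  mem[L5]=0
13. P1: load  L5  bus=[BusRd]  L5: P0=O P1=S P2=I P3=I  mem[L5]=0
14. P0: load  L5  bus=[-]  L5: P0=O P1=S P2=I P3=I  mem[L5]=0
15. P1: load  L4  bus=[BusRd]  L4: P0=I P1=S P2=S P3=I  mem[L4]=70
16. P2: store L0 := 95  bus=[BusRdX]  L0: P0=I P1=I P2=M P3=I  mem[L0]=20
17. P2: store L6 := 73  bus=[BusRdX]  L6: P0=I P1=I P2=M P3=I  mem[L6]=30
18. P2: store L3 := 55  bus=[BusRdX,Flush]  L3: P0=I P1=I P2=M P3=I  mem[L3]=35
19. P1: store L3 := 91  bus=[BusRdX,Flush]  L3: P0=I P1=M P2=I P3=I  mem[L3]=55
20. P3: load  L3  bus=[BusRd]  L3: P0=I P1=O P2=I P3=S  mem[L3]=55
21. P0: load  L0  bus=[BusRd]  L0: P0=S P1=I P2=O P3=I  mem[L0]=20
22. P3: load  L3  bus=[-]  L3: P0=I P1=O P2=I P3=S  mem[L3]=55
23. P0: store L0 := 80  bus=[BusUpgr,Flush]  L0: P0=M P1=I P2=I P3=I  mem[L0]=95
24. P3: load  L6  bus=[BusRd]  L6: P0=I P1=I P2=O P3=S  mem[L6]=30
25. P2: load  L0  bus=[BusRd]  L0: P0=O P1=I P2=S P3=I  mem[L0]=95
26. P2: store L1 := 81  bus=[BusRdX,Flush]  L1: P0=I P1=I P2=M P3=I  mem[L1]=99
27. P3: load  L5  bus=[BusRd]  L5: P0=O P1=S P2=I P3=S  mem[L5]=0

invalidations = 2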